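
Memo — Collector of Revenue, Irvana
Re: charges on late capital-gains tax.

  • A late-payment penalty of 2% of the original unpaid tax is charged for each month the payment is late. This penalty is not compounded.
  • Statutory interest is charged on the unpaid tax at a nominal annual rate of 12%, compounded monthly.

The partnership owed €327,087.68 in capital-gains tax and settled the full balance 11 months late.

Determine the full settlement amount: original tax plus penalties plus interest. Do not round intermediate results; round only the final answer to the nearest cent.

Late-payment penalty = 2% × €327,087.68 × 11 mo = €71,959.29…
Interest (12%/yr ÷ 12 = 1%/month): €327,087.68 × ((1 + 0.01)^11 − 1) = €37,833.6912…
Total = €327,087.68 + €71,959.2896 + €37,833.6912… = €436,880.66

€436,880.66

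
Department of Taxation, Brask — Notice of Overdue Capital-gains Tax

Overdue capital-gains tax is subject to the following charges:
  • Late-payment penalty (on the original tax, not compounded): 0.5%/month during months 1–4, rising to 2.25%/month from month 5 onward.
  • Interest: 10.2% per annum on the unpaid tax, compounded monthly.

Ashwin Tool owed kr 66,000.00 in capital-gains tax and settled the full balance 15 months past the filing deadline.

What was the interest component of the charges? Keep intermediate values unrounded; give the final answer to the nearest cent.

Interest (10.2%/yr ÷ 12 = 0.85%/month): kr 66,000.00 × ((1 + 0.0085)^15 − 1) = kr 8,934.6139…

kr 8,934.61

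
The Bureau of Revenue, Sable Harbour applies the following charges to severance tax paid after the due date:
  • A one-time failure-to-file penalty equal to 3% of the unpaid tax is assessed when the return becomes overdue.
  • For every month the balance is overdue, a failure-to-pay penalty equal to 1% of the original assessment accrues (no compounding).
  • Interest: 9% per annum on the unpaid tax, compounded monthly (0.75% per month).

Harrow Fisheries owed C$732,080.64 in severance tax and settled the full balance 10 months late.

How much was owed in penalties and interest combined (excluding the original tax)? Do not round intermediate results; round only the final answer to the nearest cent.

C$151,967.16

Failure-to-file penalty: 3% × C$732,080.64 = C$21,962.42…
Failure-to-pay penalty: 10 × 1% × C$732,080.64 = C$73,208.06…
Interest: C$732,080.64 × ((1 + 0.0075)^10 − 1) = C$732,080.64 × 0.0775825… = C$56,796.6795…
Penalties + interest = C$95,170.4832 + C$56,796.6795… = C$151,967.16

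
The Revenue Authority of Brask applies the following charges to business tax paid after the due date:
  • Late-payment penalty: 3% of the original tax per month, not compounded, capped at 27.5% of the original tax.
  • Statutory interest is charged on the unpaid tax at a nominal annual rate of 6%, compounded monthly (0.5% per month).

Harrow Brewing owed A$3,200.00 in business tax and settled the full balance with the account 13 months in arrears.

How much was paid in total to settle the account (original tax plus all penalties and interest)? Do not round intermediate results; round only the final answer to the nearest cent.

A$4,294.36

Penalty (uncapped): 13 × 3% × A$3,200.00 = A$1,248.00; cap = 27.5% × A$3,200.00 = A$880.00 → penalty = A$880.00
Interest: A$3,200.00 × ((1 + 0.005)^13 − 1) = A$3,200.00 × 0.0669862… = A$214.3558…
Total = A$3,200.00 + A$880.0000 + A$214.3558… = A$4,294.36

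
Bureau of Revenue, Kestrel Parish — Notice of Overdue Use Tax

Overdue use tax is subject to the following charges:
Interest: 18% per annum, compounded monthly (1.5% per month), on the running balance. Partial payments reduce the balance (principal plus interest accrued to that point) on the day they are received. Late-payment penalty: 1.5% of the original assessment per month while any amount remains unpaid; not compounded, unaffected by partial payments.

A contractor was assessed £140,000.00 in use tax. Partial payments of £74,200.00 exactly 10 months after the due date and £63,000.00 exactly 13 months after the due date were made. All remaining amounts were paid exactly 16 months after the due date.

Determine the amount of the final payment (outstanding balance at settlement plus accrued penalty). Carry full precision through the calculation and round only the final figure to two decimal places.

Balance at month 10: £140,000.0000 × (1 + 0.015)^10 = £162,475.7155…
After £74,200.00 payment: £162,475.7155… − £74,200.00 = £88,275.7155…
Balance at month 13: £88,275.7155… × (1 + 0.015)^3 = £92,308.0067…
After £63,000.00 payment: £92,308.0067… − £63,000.00 = £29,308.0067…
Balance at month 16: £29,308.0067… × (1 + 0.015)^3 = £30,646.7489…
Penalty: 16 × 1.5% × £140,000.00 = £33,600.00
Final settlement = outstanding balance + penalty = £30,646.7489… + £33,600.00 = £64,246.75

£64,246.75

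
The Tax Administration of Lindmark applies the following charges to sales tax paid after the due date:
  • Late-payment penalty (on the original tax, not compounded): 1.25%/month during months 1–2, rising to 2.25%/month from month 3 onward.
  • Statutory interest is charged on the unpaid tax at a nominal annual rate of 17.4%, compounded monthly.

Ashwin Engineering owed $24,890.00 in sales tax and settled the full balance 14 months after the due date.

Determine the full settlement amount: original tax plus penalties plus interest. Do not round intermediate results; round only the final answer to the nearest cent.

$37,790.19

Penalty, months 1–2: 2 × 1.25% × $24,890.00 = $622.25
Penalty, months 3–14: 12 × 2.25% × $24,890.00 = $6,720.30
Interest (17.4%/yr ÷ 12 = 1.45%/month): $24,890.00 × ((1 + 0.0145)^14 − 1) = $5,557.6386…
Total = $24,890.00 + $7,342.5500 + $5,557.6386… = $37,790.19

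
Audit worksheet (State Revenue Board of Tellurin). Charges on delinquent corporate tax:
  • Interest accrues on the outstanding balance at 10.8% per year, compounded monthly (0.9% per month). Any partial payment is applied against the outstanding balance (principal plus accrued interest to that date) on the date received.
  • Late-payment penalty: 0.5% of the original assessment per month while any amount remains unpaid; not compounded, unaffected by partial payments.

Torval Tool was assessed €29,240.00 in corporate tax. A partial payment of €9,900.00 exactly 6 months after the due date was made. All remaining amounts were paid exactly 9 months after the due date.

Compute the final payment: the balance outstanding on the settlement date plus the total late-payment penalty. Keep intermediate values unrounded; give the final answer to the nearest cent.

Balance at month 6: €29,240.0000 × (1 + 0.009)^6 = €30,854.9158…
After €9,900.00 payment: €30,854.9158… − €9,900.00 = €20,954.9158…
Balance at month 9: €20,954.9158… × (1 + 0.009)^3 = €21,525.8059…
Penalty: 9 × 0.5% × €29,240.00 = €1,315.80
Final settlement = outstanding balance + penalty = €21,525.8059… + €1,315.80 = €22,841.61

€22,841.61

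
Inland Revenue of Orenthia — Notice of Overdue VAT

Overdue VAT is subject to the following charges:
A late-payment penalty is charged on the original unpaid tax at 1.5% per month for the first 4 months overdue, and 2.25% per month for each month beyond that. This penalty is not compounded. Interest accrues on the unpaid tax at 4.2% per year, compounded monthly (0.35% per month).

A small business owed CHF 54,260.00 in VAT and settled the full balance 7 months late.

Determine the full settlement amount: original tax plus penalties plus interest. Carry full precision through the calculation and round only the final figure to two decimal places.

Penalty, months 1–4: 4 × 1.5% × CHF 54,260.00 = CHF 3,255.60
Penalty, months 5–7: 3 × 2.25% × CHF 54,260.00 = CHF 3,662.55
Interest: CHF 54,260.00 × ((1 + 0.0035)^7 − 1) = CHF 54,260.00 × 0.0247588… = CHF 1,343.4101…
Total = CHF 54,260.00 + CHF 6,918.1500 + CHF 1,343.4101… = CHF 62,521.56

CHF 62,521.56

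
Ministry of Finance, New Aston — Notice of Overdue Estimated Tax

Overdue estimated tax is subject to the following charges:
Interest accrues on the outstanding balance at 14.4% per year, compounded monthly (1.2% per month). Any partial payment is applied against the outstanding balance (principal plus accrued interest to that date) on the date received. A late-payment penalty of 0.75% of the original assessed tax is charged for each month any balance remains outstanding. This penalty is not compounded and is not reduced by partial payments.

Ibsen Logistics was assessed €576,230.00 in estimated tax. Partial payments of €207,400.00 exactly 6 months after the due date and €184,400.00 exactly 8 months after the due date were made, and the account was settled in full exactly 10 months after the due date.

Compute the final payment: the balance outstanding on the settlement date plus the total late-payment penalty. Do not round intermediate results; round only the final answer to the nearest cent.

Balance at month 6: €576,230.0000 × (1 + 0.012)^6 = €618,983.3114…
After €207,400.00 payment: €618,983.3114… − €207,400.00 = €411,583.3114…
Balance at month 8: €411,583.3114… × (1 + 0.012)^2 = €421,520.5789…
After €184,400.00 payment: €421,520.5789… − €184,400.00 = €237,120.5789…
Balance at month 10: €237,120.5789… × (1 + 0.012)^2 = €242,845.6181…
Penalty: 10 × 0.75% × €576,230.00 = €43,217.25
Final settlement = outstanding balance + penalty = €242,845.6181… + €43,217.25 = €286,062.87

€286,062.87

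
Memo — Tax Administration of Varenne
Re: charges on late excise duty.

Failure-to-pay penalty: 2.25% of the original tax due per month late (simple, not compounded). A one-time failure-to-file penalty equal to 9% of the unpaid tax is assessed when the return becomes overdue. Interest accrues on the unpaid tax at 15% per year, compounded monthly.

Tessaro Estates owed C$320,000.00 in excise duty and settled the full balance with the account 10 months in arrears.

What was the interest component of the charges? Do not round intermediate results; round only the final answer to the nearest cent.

Interest (15%/yr ÷ 12 = 1.25%/month): C$320,000.00 × ((1 + 0.0125)^10 − 1) = C$42,326.6655…

C$42,326.67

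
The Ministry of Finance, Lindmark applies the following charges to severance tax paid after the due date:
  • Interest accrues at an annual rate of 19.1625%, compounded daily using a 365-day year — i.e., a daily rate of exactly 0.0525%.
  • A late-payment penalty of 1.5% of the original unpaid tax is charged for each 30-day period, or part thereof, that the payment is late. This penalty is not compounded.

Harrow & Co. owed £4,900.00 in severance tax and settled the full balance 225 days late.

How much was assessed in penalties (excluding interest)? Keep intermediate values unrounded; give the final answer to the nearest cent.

£588.00

Penalty periods: ⌈225/30⌉ = 8; penalty = 8 × 1.5% × £4,900.00 = £588.00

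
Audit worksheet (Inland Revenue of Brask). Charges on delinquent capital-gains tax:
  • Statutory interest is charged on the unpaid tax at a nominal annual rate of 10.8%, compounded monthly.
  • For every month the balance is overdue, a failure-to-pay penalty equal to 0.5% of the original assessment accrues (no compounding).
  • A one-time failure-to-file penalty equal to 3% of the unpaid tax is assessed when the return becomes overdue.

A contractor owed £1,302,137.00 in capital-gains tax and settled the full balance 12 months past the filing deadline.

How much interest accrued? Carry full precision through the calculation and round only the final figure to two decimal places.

Interest (10.8%/yr ÷ 12 = 0.9%/month): £1,302,137.00 × ((1 + 0.009)^12 − 1) = £147,805.1476…

£147,805.15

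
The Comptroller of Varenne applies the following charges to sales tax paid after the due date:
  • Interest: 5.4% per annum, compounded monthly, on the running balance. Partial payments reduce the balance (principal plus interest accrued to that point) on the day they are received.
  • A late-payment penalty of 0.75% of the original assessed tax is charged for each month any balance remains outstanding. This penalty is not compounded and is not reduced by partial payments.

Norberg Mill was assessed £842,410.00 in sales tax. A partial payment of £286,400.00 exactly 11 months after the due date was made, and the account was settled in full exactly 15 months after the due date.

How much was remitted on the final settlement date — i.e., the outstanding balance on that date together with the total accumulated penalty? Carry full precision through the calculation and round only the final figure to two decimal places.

Monthly rate = 5.4% ÷ 12 = 0.45%
Balance at month 11: £842,410.0000 × (1 + 0.0045)^11 = £885,060.3100…
After £286,400.00 payment: £885,060.3100… − £286,400.00 = £598,660.3100…
Balance at month 15: £598,660.3100… × (1 + 0.0045)^4 = £609,509.1513…
Penalty: 15 × 0.75% × £842,410.00 = £94,771.13…
Final settlement = outstanding balance + penalty = £609,509.1513… + £94,771.13… = £704,280.28

£704,280.28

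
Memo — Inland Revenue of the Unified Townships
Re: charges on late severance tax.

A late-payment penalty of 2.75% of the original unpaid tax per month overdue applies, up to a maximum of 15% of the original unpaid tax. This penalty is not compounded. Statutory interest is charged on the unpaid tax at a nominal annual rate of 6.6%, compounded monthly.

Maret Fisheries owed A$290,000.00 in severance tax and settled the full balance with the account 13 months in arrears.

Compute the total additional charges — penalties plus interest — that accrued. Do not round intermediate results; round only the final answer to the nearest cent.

Penalty (uncapped): 13 × 2.75% × A$290,000.00 = A$103,675.00; cap = 15% × A$290,000.00 = A$43,500.00 → penalty = A$43,500.00
Interest (6.6%/yr ÷ 12 = 0.55%/month): A$290,000.00 × ((1 + 0.0055)^13 − 1) = A$21,433.2458…
Penalties + interest = A$43,500.0000 + A$21,433.2458… = A$64,933.25

A$64,933.25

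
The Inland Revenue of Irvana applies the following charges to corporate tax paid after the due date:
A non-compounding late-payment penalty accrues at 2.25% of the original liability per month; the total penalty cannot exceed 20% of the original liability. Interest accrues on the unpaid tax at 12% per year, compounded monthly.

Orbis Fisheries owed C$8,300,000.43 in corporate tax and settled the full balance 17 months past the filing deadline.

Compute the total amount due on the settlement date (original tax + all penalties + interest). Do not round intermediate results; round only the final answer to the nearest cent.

C$11,489,727.38

Penalty (uncapped): 17 × 2.25% × C$8,300,000.43 = C$3,174,750.16…; cap = 20% × C$8,300,000.43 = C$1,660,000.09… → penalty = C$1,660,000.09…
Interest (12%/yr ÷ 12 = 1%/month): C$8,300,000.43 × ((1 + 0.01)^17 − 1) = C$1,529,726.8596…
Total = C$8,300,000.43 + C$1,660,000.0860 + C$1,529,726.8596… = C$11,489,727.38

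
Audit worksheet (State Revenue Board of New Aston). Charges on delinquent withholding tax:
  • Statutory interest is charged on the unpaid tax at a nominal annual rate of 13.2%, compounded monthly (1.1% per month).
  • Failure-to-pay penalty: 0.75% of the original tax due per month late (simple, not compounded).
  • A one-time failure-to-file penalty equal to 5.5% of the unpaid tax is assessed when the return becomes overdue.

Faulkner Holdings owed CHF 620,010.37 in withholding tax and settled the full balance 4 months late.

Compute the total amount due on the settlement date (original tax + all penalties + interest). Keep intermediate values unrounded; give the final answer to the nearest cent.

CHF 700,445.15

Failure-to-file penalty: 5.5% × CHF 620,010.37 = CHF 34,100.57…
Failure-to-pay penalty = 0.75% × CHF 620,010.37 × 4 mo = CHF 18,600.31…
Interest: CHF 620,010.37 × ((1 + 0.011)^4 − 1) = CHF 620,010.37 × 0.0447313… = CHF 27,733.8938…
Total = CHF 620,010.37 + CHF 52,700.8815… + CHF 27,733.8938… = CHF 700,445.15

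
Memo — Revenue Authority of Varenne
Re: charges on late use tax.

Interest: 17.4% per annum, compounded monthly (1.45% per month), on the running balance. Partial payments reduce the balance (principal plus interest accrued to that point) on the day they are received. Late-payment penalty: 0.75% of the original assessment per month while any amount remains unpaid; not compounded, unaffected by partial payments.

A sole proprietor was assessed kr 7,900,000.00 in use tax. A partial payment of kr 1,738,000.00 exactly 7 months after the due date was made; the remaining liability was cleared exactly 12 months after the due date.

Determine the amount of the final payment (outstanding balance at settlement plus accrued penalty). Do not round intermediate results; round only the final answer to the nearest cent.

Balance at month 7: kr 7,900,000.0000 × (1 + 0.0145)^7 = kr 8,737,585.7494…
After kr 1,738,000.00 payment: kr 8,737,585.7494… − kr 1,738,000.00 = kr 6,999,585.7494…
Balance at month 12: kr 6,999,585.7494… × (1 + 0.0145)^5 = kr 7,521,987.2879…
Penalty: 12 × 0.75% × kr 7,900,000.00 = kr 711,000.00
Final settlement = outstanding balance + penalty = kr 7,521,987.2879… + kr 711,000.00 = kr 8,232,987.29

kr 8,232,987.29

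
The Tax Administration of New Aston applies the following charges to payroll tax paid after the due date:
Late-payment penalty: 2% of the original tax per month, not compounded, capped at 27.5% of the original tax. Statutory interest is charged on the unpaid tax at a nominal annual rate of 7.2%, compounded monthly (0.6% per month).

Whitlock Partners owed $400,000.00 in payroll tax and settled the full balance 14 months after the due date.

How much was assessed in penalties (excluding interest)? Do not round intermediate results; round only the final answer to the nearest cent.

Penalty (uncapped): 14 × 2% × $400,000.00 = $112,000.00; cap = 27.5% × $400,000.00 = $110,000.00 → penalty = $110,000.00

$110,000.00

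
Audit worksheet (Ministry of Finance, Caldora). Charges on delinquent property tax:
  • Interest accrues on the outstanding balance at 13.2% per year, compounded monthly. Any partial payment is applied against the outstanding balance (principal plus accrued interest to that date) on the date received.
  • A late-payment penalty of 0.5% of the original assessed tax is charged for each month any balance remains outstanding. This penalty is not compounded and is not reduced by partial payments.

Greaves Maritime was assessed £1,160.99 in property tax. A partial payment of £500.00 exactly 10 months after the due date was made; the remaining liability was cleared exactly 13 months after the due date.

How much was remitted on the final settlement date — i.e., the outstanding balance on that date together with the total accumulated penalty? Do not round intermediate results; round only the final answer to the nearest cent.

£897.21

Monthly rate = 13.2% ÷ 12 = 1.1%
Balance at month 10: £1,160.9900 × (1 + 0.011)^10 = £1,295.2095…
After £500.00 payment: £1,295.2095… − £500.00 = £795.2095…
Balance at month 13: £795.2095… × (1 + 0.011)^3 = £821.7412…
Penalty: 13 × 0.5% × £1,160.99 = £75.46…
Final settlement = outstanding balance + penalty = £821.7412… + £75.46… = £897.21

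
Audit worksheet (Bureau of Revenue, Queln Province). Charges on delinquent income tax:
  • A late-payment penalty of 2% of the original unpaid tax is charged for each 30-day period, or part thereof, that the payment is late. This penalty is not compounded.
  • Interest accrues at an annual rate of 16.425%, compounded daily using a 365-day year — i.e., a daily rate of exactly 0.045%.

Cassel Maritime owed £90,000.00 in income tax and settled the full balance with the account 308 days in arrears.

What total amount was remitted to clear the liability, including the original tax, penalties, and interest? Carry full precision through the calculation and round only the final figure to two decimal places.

Penalty periods: ⌈308/30⌉ = 11; penalty = 11 × 2% × £90,000.00 = £19,800.00
Interest: £90,000.00 × ((1 + 0.00045)^308 − 1) = £90,000.00 × 0.14862873… = £13,376.5859…
Total = £90,000.00 + £19,800.0000 + £13,376.5859… = £123,176.59

£123,176.59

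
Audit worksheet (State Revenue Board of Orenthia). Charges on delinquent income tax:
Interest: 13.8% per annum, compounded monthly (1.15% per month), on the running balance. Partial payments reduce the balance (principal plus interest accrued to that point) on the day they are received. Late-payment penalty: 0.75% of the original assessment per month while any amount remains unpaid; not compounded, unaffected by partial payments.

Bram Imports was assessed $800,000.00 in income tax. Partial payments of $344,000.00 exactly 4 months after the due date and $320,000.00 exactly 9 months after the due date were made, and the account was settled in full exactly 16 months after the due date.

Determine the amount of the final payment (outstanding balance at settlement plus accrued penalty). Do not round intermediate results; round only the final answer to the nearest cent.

Balance at month 4: $800,000.0000 × (1 + 0.0115)^4 = $837,439.6808…
After $344,000.00 payment: $837,439.6808… − $344,000.00 = $493,439.6808…
Balance at month 9: $493,439.6808… × (1 + 0.0115)^5 = $522,472.5843…
After $320,000.00 payment: $522,472.5843… − $320,000.00 = $202,472.5843…
Balance at month 16: $202,472.5843… × (1 + 0.0115)^7 = $219,344.8468…
Penalty: 16 × 0.75% × $800,000.00 = $96,000.00
Final settlement = outstanding balance + penalty = $219,344.8468… + $96,000.00 = $315,344.85

$315,344.85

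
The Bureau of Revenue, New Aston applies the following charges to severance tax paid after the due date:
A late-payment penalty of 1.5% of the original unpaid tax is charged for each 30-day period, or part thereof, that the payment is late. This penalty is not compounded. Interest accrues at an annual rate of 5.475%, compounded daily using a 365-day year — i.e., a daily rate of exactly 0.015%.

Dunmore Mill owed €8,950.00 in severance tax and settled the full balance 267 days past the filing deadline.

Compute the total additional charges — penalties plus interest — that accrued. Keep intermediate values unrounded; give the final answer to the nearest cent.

Penalty periods: ⌈267/30⌉ = 9; penalty = 9 × 1.5% × €8,950.00 = €1,208.25
Interest: €8,950.00 × ((1 + 0.00015)^267 − 1) = €8,950.00 × 0.04085969… = €365.6942…
Penalties + interest = €1,208.2500 + €365.6942… = €1,573.94

€1,573.94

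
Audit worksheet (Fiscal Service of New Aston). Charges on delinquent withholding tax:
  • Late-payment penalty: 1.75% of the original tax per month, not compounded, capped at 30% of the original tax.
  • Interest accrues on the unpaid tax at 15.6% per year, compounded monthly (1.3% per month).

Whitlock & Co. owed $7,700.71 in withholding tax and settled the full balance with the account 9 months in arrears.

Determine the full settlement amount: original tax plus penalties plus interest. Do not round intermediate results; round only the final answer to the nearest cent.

Penalty: 9 × 1.75% × $7,700.71 = $1,212.86… (below the 30% cap of $2,310.21…)
Interest: $7,700.71 × ((1 + 0.013)^9 − 1) = $7,700.71 × 0.1232722… = $949.2834…
Total = $7,700.71 + $1,212.8618… + $949.2834… = $9,862.86

$9,862.86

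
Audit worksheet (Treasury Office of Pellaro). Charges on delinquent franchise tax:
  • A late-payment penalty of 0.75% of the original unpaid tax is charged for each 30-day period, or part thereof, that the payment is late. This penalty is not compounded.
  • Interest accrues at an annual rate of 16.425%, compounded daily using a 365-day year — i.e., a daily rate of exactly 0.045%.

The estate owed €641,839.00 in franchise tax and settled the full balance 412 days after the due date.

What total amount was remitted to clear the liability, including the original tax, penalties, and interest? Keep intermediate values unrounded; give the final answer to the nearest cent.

Penalty periods: ⌈412/30⌉ = 14; penalty = 14 × 0.75% × €641,839.00 = €67,393.10…
Interest: €641,839.00 × ((1 + 0.00045)^412 − 1) = €641,839.00 × 0.20364963… = €130,710.2733…
Total = €641,839.00 + €67,393.0950 + €130,710.2733… = €839,942.37

€839,942.37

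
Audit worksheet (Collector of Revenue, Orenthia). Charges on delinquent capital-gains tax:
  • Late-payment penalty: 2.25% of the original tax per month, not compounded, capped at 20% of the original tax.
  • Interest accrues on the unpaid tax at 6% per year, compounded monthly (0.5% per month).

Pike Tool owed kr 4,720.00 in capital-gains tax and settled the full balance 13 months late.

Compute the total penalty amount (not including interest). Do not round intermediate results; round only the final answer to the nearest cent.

Penalty (uncapped): 13 × 2.25% × kr 4,720.00 = kr 1,380.60; cap = 20% × kr 4,720.00 = kr 944.00 → penalty = kr 944.00

kr 944.00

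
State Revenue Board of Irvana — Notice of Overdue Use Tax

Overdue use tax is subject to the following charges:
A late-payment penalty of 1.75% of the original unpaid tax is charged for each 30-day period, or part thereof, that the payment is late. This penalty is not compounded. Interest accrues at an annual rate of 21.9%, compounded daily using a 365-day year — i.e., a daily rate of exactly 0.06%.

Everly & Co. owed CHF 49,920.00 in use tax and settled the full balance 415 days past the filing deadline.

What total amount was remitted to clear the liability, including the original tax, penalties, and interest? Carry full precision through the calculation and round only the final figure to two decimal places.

CHF 76,260.10

Penalty periods: ⌈415/30⌉ = 14; penalty = 14 × 1.75% × CHF 49,920.00 = CHF 12,230.40
Interest: CHF 49,920.00 × ((1 + 0.0006)^415 − 1) = CHF 49,920.00 × 0.28264625… = CHF 14,109.7010…
Total = CHF 49,920.00 + CHF 12,230.4000 + CHF 14,109.7010… = CHF 76,260.10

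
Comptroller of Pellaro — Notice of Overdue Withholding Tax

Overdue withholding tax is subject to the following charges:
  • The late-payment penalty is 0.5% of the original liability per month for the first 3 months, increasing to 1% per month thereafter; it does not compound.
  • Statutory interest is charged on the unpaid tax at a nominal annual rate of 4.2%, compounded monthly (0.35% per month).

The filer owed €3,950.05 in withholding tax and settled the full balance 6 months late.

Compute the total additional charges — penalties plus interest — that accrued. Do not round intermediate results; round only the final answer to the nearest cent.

€261.43

Penalty, months 1–3: 3 × 0.5% × €3,950.05 = €59.25…
Penalty, months 4–6: 3 × 1% × €3,950.05 = €118.50…
Interest: €3,950.05 × ((1 + 0.0035)^6 − 1) = €3,950.05 × 0.0211846… = €83.6803…
Penalties + interest = €177.7523… + €83.6803… = €261.43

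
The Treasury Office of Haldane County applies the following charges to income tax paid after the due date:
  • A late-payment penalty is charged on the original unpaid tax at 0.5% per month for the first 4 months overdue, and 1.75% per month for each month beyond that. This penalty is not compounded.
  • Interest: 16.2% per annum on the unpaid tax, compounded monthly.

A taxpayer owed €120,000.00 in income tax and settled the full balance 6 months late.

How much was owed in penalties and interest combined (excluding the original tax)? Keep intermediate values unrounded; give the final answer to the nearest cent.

€16,654.02

Penalty, months 1–4: 4 × 0.5% × €120,000.00 = €2,400.00
Penalty, months 5–6: 2 × 1.75% × €120,000.00 = €4,200.00
Interest (16.2%/yr ÷ 12 = 1.35%/month): €120,000.00 × ((1 + 0.0135)^6 − 1) = €10,054.0150…
Penalties + interest = €6,600.0000 + €10,054.0150… = €16,654.02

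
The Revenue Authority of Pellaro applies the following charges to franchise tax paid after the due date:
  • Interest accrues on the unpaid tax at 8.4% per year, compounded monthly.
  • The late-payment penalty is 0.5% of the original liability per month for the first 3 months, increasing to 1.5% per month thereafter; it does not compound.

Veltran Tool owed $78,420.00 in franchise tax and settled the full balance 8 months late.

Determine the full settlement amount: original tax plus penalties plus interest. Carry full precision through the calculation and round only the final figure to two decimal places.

$89,978.43

Penalty, months 1–3: 3 × 0.5% × $78,420.00 = $1,176.30
Penalty, months 4–8: 5 × 1.5% × $78,420.00 = $5,881.50
Interest (8.4%/yr ÷ 12 = 0.7%/month): $78,420.00 × ((1 + 0.007)^8 − 1) = $4,500.6318…
Total = $78,420.00 + $7,057.8000 + $4,500.6318… = $89,978.43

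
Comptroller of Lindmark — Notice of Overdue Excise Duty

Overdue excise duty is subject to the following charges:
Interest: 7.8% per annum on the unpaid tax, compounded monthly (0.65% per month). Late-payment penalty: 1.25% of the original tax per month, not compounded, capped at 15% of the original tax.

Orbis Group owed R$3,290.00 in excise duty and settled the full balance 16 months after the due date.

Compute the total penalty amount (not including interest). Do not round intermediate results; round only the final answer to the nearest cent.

R$493.50

Penalty (uncapped): 16 × 1.25% × R$3,290.00 = R$658.00; cap = 15% × R$3,290.00 = R$493.50 → penalty = R$493.50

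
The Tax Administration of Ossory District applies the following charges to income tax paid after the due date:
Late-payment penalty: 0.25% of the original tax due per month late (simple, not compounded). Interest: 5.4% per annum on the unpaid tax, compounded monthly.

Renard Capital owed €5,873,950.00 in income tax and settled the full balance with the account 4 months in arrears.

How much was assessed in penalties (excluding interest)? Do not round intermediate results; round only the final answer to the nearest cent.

Late-payment penalty: 4 × 0.25% × €5,873,950.00 = €58,739.50

€58,739.50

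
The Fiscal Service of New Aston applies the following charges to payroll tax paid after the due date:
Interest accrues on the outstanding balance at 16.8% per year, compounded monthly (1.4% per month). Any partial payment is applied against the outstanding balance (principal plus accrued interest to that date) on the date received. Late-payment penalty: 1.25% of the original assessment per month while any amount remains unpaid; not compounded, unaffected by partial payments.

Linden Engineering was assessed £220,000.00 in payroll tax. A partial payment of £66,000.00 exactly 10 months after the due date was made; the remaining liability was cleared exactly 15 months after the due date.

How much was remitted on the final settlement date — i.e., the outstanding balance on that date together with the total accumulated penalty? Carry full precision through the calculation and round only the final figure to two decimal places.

Balance at month 10: £220,000.0000 × (1 + 0.014)^10 = £252,814.6466…
After £66,000.00 payment: £252,814.6466… − £66,000.00 = £186,814.6466…
Balance at month 15: £186,814.6466… × (1 + 0.014)^5 = £200,262.9907…
Penalty: 15 × 1.25% × £220,000.00 = £41,250.00
Final settlement = outstanding balance + penalty = £200,262.9907… + £41,250.00 = £241,512.99

£241,512.99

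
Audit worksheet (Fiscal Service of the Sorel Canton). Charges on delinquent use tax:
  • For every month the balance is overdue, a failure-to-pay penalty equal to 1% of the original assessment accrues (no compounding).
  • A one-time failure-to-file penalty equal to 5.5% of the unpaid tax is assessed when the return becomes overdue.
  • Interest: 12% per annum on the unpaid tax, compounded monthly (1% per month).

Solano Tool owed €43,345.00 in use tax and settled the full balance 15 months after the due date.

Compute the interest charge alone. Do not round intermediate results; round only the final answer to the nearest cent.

Interest: €43,345.00 × ((1 + 0.01)^15 − 1) = €43,345.00 × 0.1609690… = €6,977.1994…

€6,977.20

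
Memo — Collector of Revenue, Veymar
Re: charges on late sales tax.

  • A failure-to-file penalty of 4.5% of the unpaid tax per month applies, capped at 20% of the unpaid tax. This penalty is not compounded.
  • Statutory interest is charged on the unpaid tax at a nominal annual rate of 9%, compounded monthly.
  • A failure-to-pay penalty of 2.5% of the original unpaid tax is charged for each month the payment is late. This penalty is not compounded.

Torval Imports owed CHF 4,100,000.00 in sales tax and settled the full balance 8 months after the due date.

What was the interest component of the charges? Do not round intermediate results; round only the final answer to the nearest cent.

Interest (9%/yr ÷ 12 = 0.75%/month): CHF 4,100,000.00 × ((1 + 0.0075)^8 − 1) = CHF 252,555.2761…

CHF 252,555.28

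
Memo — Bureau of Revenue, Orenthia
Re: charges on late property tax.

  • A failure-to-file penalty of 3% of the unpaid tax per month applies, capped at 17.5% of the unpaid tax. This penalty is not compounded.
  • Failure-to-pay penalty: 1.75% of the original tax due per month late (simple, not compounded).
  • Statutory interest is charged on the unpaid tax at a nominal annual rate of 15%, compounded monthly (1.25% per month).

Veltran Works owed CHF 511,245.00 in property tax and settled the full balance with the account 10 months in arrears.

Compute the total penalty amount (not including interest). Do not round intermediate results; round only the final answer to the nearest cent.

Failure-to-file: 10 × 3% × CHF 511,245.00 = CHF 153,373.50, capped at 17.5% × CHF 511,245.00 = CHF 89,467.88…
Failure-to-pay penalty = 1.75% × CHF 511,245.00 × 10 mo = CHF 89,467.88…
Total penalty = CHF 89,467.88… + CHF 89,467.88… = CHF 178,935.75

CHF 178,935.75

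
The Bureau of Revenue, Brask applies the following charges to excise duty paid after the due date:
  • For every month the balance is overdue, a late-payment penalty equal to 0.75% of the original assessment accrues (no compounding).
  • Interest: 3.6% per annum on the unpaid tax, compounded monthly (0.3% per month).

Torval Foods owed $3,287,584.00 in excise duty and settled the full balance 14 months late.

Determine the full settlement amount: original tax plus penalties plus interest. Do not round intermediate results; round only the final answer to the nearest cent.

$3,773,583.96

Late-payment penalty: 14 × 0.75% × $3,287,584.00 = $345,196.32
Interest: $3,287,584.00 × ((1 + 0.003)^14 − 1) = $3,287,584.00 × 0.0428289… = $140,803.6378…
Total = $3,287,584.00 + $345,196.3200 + $140,803.6378… = $3,773,583.96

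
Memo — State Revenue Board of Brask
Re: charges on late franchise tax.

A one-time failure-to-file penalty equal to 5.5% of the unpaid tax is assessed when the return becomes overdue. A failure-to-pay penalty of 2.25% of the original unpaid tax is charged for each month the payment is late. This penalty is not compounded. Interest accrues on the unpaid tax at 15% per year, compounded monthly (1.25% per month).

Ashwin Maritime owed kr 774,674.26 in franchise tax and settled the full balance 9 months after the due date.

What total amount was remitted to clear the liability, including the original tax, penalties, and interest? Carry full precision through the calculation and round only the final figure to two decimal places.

kr 1,065,790.79

Failure-to-file penalty: 5.5% × kr 774,674.26 = kr 42,607.08…
Failure-to-pay penalty = 2.25% × kr 774,674.26 × 9 mo = kr 156,871.54…
Interest: kr 774,674.26 × ((1 + 0.0125)^9 − 1) = kr 774,674.26 × 0.1182922… = kr 91,637.9050…
Total = kr 774,674.26 + kr 199,478.6220… + kr 91,637.9050… = kr 1,065,790.79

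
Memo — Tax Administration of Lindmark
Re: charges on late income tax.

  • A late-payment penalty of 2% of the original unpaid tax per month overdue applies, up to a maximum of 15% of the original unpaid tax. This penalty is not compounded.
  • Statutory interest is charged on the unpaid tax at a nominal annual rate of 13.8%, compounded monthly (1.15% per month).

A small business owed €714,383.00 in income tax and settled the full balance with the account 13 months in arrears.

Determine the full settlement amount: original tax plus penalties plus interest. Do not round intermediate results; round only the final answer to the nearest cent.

Penalty (uncapped): 13 × 2% × €714,383.00 = €185,739.58; cap = 15% × €714,383.00 = €107,157.45 → penalty = €107,157.45
Interest: €714,383.00 × ((1 + 0.0115)^13 − 1) = €714,383.00 × 0.1602632… = €114,489.3331…
Total = €714,383.00 + €107,157.4500 + €114,489.3331… = €936,029.78

€936,029.78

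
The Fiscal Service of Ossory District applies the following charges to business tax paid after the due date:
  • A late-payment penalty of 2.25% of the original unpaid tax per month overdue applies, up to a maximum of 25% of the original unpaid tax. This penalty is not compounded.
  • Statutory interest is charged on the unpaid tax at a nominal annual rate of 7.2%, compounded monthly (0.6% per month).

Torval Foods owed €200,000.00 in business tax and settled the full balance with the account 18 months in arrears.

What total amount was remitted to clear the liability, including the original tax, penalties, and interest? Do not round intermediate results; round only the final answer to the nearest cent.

Penalty (uncapped): 18 × 2.25% × €200,000.00 = €81,000.00; cap = 25% × €200,000.00 = €50,000.00 → penalty = €50,000.00
Interest: €200,000.00 × ((1 + 0.006)^18 − 1) = €200,000.00 × 0.1136883… = €22,737.6579…
Total = €200,000.00 + €50,000.0000 + €22,737.6579… = €272,737.66

€272,737.66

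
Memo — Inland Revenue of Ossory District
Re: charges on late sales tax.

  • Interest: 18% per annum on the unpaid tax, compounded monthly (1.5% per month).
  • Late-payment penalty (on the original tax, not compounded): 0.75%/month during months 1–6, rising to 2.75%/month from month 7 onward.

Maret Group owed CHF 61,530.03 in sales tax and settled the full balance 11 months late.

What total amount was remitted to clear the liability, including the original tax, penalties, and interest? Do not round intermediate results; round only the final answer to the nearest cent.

CHF 83,708.46

Penalty, months 1–6: 6 × 0.75% × CHF 61,530.03 = CHF 2,768.85…
Penalty, months 7–11: 5 × 2.75% × CHF 61,530.03 = CHF 8,460.38…
Interest: CHF 61,530.03 × ((1 + 0.015)^11 − 1) = CHF 61,530.03 × 0.1779489… = CHF 10,949.2035…
Total = CHF 61,530.03 + CHF 11,229.2305… + CHF 10,949.2035… = CHF 83,708.46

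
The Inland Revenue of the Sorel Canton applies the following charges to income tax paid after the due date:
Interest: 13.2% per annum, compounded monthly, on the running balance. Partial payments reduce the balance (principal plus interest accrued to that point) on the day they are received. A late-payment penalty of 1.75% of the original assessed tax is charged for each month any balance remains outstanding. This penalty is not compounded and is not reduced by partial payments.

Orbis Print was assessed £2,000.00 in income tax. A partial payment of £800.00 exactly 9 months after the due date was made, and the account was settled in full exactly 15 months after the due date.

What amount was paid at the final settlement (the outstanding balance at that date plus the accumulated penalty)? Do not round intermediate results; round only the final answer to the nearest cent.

£2,027.39

Monthly rate = 13.2% ÷ 12 = 1.1%
Balance at month 9: £2,000.0000 × (1 + 0.011)^9 = £2,206.9393…
After £800.00 payment: £2,206.9393… − £800.00 = £1,406.9393…
Balance at month 15: £1,406.9393… × (1 + 0.011)^6 = £1,502.3887…
Penalty: 15 × 1.75% × £2,000.00 = £525.00
Final settlement = outstanding balance + penalty = £1,502.3887… + £525.00 = £2,027.39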